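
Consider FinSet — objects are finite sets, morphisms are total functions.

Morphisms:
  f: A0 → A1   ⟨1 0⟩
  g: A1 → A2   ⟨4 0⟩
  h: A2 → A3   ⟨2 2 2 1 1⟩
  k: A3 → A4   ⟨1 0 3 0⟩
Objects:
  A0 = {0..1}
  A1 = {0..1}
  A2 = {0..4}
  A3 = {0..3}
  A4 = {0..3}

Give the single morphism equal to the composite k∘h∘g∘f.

  0 f→1 g→0 h→2 k→3
  1 f→0 g→4 h→1 k→0
composite: ⟨3 0⟩

Answer: ⟨3 0⟩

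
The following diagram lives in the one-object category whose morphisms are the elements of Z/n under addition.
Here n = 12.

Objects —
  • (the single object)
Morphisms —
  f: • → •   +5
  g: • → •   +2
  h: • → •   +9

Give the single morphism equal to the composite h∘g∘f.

Answer: +4

Trace:
  0 +5≡5 +2≡7 +9≡4  (mod 12)
⟦path⟧: +4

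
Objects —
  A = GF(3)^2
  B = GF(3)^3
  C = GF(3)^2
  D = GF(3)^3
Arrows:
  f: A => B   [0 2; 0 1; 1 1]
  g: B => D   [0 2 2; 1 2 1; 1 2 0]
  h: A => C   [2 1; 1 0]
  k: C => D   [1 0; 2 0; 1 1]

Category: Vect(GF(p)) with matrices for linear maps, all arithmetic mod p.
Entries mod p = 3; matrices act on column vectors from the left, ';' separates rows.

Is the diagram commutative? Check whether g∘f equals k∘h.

Path 1 = f;g:
  e0=[1,0] f=>[0,0,1] g=>[2,1,0]
  e1=[0,1] f=>[2,1,1] g=>[1,2,1]
  result₁ = [2 1; 1 2; 0 1]
Path 2 = h;k:
  e0=[1,0] h=>[2,1] k=>[2,1,0]
  e1=[0,1] h=>[1,0] k=>[1,2,1]
  result₂ = [2 1; 1 2; 0 1]
Equal? same morphism ✓

Answer: COMMUTES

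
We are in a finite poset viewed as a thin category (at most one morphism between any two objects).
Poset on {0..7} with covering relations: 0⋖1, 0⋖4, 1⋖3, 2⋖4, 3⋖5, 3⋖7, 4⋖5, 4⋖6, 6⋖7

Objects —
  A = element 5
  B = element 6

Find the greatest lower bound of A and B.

Answer: A∧B = 4

Work:
Common predecessors of 5,6: {0,2,4}
  0 ⊑ 4
  2 ⊑ 4
  4 ⊑ 4
glb = 4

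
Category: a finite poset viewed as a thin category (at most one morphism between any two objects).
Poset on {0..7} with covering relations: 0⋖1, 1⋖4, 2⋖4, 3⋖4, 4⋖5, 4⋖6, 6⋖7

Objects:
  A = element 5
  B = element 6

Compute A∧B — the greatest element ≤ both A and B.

Answer: A∧B = 4

Trace:
{x : x<=A ∧ x<=B} = {0,1,2,3,4}  (A=5, B=6)
  0 <= 4
  1 <= 4
  2 <= 4
  3 <= 4
  4 <= 4
glb = 4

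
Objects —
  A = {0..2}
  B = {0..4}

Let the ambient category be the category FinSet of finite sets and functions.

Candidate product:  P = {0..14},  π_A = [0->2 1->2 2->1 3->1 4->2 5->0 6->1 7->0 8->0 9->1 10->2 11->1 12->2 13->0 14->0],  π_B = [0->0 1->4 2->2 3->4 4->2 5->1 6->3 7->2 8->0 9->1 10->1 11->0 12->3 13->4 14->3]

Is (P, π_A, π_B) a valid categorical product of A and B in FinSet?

|A|·|B| = 3·5 = 15;  |P| = 15
Check the pairing map k ↦ (π_A(k), π_B(k)):
  0 -> (2,0)
  1 -> (2,4)
  2 -> (1,2)
  3 -> (1,4)
  4 -> (2,2)
  5 -> (0,1)
  6 -> (1,3)
  7 -> (0,2)
  8 -> (0,0)
  9 -> (1,1)
  10 -> (2,1)
  11 -> (1,0)
  12 -> (2,3)
  13 -> (0,4)
  14 -> (0,3)
distinct pairs in image: 15 / 15 needed
  → bijection onto A×B; projections well-typed.

Answer: VALID PRODUCT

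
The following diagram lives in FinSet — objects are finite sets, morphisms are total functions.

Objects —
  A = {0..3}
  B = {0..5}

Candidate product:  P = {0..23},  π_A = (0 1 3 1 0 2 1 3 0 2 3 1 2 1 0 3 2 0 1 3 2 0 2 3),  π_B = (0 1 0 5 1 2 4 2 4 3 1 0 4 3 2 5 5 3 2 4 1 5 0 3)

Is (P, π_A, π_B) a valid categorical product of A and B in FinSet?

Answer: VALID PRODUCT

Work:
|A|·|B| = 4·6 = 24;  |P| = 24
Check the pairing map k ↦ (π_A(k), π_B(k)):
  0 ↦ (0,0)
  1 ↦ (1,1)
  2 ↦ (3,0)
  3 ↦ (1,5)
  4 ↦ (0,1)
  5 ↦ (2,2)
  6 ↦ (1,4)
  7 ↦ (3,2)
  8 ↦ (0,4)
  9 ↦ (2,3)
  10 ↦ (3,1)
  11 ↦ (1,0)
  12 ↦ (2,4)
  13 ↦ (1,3)
  14 ↦ (0,2)
  15 ↦ (3,5)
  16 ↦ (2,5)
  17 ↦ (0,3)
  18 ↦ (1,2)
  19 ↦ (3,4)
  20 ↦ (2,1)
  21 ↦ (0,5)
  22 ↦ (2,0)
  23 ↦ (3,3)
distinct pairs in image: 24 / 24 needed
  → bijection onto A×B; projections well-typed.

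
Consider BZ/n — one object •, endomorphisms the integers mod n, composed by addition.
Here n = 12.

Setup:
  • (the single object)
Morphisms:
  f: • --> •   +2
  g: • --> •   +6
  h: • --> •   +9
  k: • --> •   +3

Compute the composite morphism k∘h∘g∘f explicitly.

Answer: +8

Derivation:
  0 +2≡2 +6≡8 +9≡5 +3≡8  (mod 12)
result: +8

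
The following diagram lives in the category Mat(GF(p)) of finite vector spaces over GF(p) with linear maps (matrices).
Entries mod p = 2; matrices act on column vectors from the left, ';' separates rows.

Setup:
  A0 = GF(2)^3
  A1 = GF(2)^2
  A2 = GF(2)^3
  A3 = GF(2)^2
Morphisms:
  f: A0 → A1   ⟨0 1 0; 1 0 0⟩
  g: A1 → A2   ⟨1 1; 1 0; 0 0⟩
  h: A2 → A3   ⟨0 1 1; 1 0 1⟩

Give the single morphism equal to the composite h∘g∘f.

  e0=(1,0,0) f→(0,1) g→(1,0,0) h→(0,1)
  e1=(0,1,0) f→(1,0) g→(1,1,0) h→(1,1)
  e2=(0,0,1) f→(0,0) g→(0,0,0) h→(0,0)
⟦path⟧: ⟨0 1 0; 1 1 0⟩

Answer: ⟨0 1 0; 1 1 0⟩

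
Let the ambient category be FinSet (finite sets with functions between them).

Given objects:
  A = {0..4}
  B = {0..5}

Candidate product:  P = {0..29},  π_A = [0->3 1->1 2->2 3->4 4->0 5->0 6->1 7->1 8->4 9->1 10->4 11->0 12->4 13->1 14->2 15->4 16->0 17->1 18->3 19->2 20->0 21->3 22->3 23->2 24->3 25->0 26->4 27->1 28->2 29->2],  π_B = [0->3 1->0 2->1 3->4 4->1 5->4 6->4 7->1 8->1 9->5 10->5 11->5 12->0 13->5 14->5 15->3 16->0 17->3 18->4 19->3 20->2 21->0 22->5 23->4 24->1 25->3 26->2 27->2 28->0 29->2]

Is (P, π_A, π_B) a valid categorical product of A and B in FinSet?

Answer: NOT A VALID PRODUCT — duplicate pair at indices 13,9

Work:
|A|·|B| = 5·6 = 30;  |P| = 30
Check the pairing map k ↦ (π_A(k), π_B(k)):
  0 -> (3,3)
  1 -> (1,0)
  2 -> (2,1)
  3 -> (4,4)
  4 -> (0,1)
  5 -> (0,4)
  6 -> (1,4)
  7 -> (1,1)
  8 -> (4,1)
  9 -> (1,5)
  10 -> (4,5)
  11 -> (0,5)
  12 -> (4,0)
  13 -> (1,5)  ✗ repeats pair of k=9
  14 -> (2,5)
  15 -> (4,3)
  16 -> (0,0)
  17 -> (1,3)
  18 -> (3,4)
  19 -> (2,3)
  20 -> (0,2)
  21 -> (3,0)
  22 -> (3,5)
  23 -> (2,4)
  24 -> (3,1)
  25 -> (0,3)
  26 -> (4,2)
  27 -> (1,2)
  28 -> (2,0)
  29 -> (2,2)
distinct pairs in image: 29 / 30 needed
  → (1,5) hit at k=9 and k=13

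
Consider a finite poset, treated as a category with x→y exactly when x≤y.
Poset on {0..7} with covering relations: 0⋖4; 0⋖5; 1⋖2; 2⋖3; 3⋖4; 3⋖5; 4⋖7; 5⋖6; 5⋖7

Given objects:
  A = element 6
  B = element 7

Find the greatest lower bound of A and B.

Lower bounds of A=6 and B=7: {0,1,2,3,5}
  0 <= 5
  1 <= 5
  2 <= 5
  3 <= 5
  5 <= 5
glb = 5

Answer: A∧B = 5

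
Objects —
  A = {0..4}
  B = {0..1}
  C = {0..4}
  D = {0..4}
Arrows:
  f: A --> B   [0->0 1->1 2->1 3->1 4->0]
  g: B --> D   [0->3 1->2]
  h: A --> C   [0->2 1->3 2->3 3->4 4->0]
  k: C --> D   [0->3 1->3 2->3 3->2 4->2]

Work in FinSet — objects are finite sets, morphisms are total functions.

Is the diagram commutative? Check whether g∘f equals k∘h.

Answer: COMMUTES

Trace:
Path 1 = f;g:
  0 f-->0 g-->3
  1 f-->1 g-->2
  2 f-->1 g-->2
  3 f-->1 g-->2
  4 f-->0 g-->3
  result₁ = [0->3 1->2 2->2 3->2 4->3]
Path 2 = h;k:
  0 h-->2 k-->3
  1 h-->3 k-->2
  2 h-->3 k-->2
  3 h-->4 k-->2
  4 h-->0 k-->3
  result₂ = [0->3 1->2 2->2 3->2 4->3]
Equal? equal; square commutes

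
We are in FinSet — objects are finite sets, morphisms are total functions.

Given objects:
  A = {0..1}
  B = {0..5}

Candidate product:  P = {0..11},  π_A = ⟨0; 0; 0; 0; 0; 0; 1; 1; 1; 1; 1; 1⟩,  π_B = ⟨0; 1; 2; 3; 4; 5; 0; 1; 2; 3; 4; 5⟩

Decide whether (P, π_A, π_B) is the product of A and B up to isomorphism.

Answer: VALID PRODUCT

Trace:
|A|·|B| = 2·6 = 12;  |P| = 12
Check the pairing map k ↦ (π_A(k), π_B(k)):
  0 : (0,0)
  1 : (0,1)
  2 : (0,2)
  3 : (0,3)
  4 : (0,4)
  5 : (0,5)
  6 : (1,0)
  7 : (1,1)
  8 : (1,2)
  9 : (1,3)
  10 : (1,4)
  11 : (1,5)
distinct pairs in image: 12 / 12 needed
  → bijection onto A×B; projections well-typed.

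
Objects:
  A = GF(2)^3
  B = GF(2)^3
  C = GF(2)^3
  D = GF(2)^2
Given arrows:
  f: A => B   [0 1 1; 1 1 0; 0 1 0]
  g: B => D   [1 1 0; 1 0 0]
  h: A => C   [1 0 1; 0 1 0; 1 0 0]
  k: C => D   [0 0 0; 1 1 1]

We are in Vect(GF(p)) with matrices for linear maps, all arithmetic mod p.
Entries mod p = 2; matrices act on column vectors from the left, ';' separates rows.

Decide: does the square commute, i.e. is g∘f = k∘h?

Along f;g (path 1):
  e0=[1,0,0] f=>[0,1,0] g=>[1,0]
  e1=[0,1,0] f=>[1,1,1] g=>[0,1]
  e2=[0,0,1] f=>[1,0,0] g=>[1,1]
  composite₁ = [1 0 1; 0 1 1]
Along h;k (path 2):
  e0=[1,0,0] h=>[1,0,1] k=>[0,0]
  e1=[0,1,0] h=>[0,1,0] k=>[0,1]
  e2=[0,0,1] h=>[1,0,0] k=>[0,1]
  composite₂ = [0 0 0; 0 1 1]
Equal? NO — does not commute

Answer: DOES NOT COMMUTE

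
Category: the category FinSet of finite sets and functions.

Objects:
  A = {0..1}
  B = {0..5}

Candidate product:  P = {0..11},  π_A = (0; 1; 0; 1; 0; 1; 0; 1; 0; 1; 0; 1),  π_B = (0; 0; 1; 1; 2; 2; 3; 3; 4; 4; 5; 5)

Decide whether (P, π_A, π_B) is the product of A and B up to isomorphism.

|A|·|B| = 2·6 = 12;  |P| = 12
Check the pairing map k ↦ (π_A(k), π_B(k)):
  0 : (0,0)
  1 : (1,0)
  2 : (0,1)
  3 : (1,1)
  4 : (0,2)
  5 : (1,2)
  6 : (0,3)
  7 : (1,3)
  8 : (0,4)
  9 : (1,4)
  10 : (0,5)
  11 : (1,5)
distinct pairs in image: 12 / 12 needed
  → bijection onto A×B; projections well-typed.

Answer: VALID PRODUCT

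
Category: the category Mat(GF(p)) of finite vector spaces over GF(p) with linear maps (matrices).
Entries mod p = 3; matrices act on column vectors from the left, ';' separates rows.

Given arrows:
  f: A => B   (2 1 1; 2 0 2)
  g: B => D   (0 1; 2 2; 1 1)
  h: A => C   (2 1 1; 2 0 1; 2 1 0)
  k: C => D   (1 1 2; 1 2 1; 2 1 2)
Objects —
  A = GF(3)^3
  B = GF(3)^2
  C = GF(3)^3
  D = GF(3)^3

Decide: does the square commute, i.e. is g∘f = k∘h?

1) trace f;g:
  e0=(1,0,0) f=>(2,2) g=>(2,2,1)
  e1=(0,1,0) f=>(1,0) g=>(0,2,1)
  e2=(0,0,1) f=>(1,2) g=>(2,0,0)
  ⟦path⟧₁ = (2 0 2; 2 2 0; 1 1 0)
2) trace h;k:
  e0=(1,0,0) h=>(2,2,2) k=>(2,2,1)
  e1=(0,1,0) h=>(1,0,1) k=>(0,2,1)
  e2=(0,0,1) h=>(1,1,0) k=>(2,0,0)
  ⟦path⟧₂ = (2 0 2; 2 2 0; 1 1 0)
Equal? same morphism ✓

Answer: COMMUTES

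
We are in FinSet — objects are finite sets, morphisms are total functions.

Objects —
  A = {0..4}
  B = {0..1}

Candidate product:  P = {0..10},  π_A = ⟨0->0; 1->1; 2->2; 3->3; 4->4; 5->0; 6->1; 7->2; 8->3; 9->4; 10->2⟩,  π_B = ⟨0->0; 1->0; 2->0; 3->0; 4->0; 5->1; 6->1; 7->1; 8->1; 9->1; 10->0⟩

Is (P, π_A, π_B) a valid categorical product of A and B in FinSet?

Answer: NOT A VALID PRODUCT — |P|=11 ≠ |A|·|B|=10

Work:
|A|·|B| = 5·2 = 10;  |P| = 11
  → cardinalities differ; no bijection possible.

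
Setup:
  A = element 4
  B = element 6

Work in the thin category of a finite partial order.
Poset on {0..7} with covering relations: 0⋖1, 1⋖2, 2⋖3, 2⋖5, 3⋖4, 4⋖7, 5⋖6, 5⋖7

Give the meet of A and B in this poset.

Answer: A∧B = 2

Work:
Lower bounds of A=4 and B=6: {0,1,2}
  0 ⊑ 2
  1 ⊑ 2
  2 ⊑ 2
glb = 2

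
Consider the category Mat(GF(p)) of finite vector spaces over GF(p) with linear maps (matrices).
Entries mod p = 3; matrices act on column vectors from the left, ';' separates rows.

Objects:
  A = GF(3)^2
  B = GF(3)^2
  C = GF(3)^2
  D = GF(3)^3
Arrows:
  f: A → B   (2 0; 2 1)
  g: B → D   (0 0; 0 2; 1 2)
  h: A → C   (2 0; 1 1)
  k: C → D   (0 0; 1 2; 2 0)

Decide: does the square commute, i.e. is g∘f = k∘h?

1) trace f;g:
  e0=⟨1,0⟩ f→⟨2,2⟩ g→⟨0,1,0⟩
  e1=⟨0,1⟩ f→⟨0,1⟩ g→⟨0,2,2⟩
  composite₁ = (0 0; 1 2; 0 2)
2) trace h;k:
  e0=⟨1,0⟩ h→⟨2,1⟩ k→⟨0,1,1⟩
  e1=⟨0,1⟩ h→⟨0,1⟩ k→⟨0,2,0⟩
  composite₂ = (0 0; 1 2; 1 0)
Equal? differ; not commutative

Answer: DOES NOT COMMUTE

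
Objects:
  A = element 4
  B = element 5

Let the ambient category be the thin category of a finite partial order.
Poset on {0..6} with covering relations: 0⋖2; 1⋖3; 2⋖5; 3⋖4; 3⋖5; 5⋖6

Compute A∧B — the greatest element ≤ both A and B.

Answer: A∧B = 3

Derivation:
Common predecessors of 4,5: {1,3}
  1 ≤ 3
  3 ≤ 3
glb = 3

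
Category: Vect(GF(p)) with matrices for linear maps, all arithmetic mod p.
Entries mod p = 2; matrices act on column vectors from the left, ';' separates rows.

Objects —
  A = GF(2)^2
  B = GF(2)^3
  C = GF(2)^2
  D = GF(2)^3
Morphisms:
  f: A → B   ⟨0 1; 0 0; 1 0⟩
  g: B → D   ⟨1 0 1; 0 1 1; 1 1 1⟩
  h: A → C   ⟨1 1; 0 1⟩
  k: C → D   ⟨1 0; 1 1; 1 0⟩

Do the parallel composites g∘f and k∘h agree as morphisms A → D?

Path 1 = f;g:
  e0=⟨1,0⟩ f→⟨0,0,1⟩ g→⟨1,1,1⟩
  e1=⟨0,1⟩ f→⟨1,0,0⟩ g→⟨1,0,1⟩
  ⟦path⟧₁ = ⟨1 1; 1 0; 1 1⟩
Path 2 = h;k:
  e0=⟨1,0⟩ h→⟨1,0⟩ k→⟨1,1,1⟩
  e1=⟨0,1⟩ h→⟨1,1⟩ k→⟨1,0,1⟩
  ⟦path⟧₂ = ⟨1 1; 1 0; 1 1⟩
Equal? same morphism ✓

Answer: COMMUTES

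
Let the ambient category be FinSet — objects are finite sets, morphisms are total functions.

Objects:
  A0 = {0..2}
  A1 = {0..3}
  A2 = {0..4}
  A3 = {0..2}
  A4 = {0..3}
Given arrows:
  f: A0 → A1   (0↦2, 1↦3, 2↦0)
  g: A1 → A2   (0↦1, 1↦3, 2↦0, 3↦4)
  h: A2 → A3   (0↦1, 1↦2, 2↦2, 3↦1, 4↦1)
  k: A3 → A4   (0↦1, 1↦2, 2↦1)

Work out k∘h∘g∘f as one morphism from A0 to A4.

  0 f→2 g→0 h→1 k→2
  1 f→3 g→4 h→1 k→2
  2 f→0 g→1 h→2 k→1
⟦path⟧: (0↦2, 1↦2, 2↦1)

Answer: (0↦2, 1↦2, 2↦1)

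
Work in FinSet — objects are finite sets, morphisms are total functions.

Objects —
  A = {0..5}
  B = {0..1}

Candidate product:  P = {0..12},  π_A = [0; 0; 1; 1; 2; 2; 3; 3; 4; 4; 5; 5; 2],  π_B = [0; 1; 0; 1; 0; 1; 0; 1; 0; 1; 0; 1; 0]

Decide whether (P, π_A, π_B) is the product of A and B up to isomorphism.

Answer: NOT A VALID PRODUCT — |P|=13 ≠ |A|·|B|=12

Trace:
|A|·|B| = 6·2 = 12;  |P| = 13
  → cardinalities differ; no bijection possible.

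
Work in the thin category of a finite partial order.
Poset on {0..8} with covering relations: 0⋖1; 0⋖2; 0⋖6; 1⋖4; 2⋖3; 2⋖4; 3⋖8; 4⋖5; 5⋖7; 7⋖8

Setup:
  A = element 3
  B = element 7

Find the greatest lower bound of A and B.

Common predecessors of 3,7: {0,2}
  0 ⊑ 2
  2 ⊑ 2
glb = 2

Answer: A∧B = 2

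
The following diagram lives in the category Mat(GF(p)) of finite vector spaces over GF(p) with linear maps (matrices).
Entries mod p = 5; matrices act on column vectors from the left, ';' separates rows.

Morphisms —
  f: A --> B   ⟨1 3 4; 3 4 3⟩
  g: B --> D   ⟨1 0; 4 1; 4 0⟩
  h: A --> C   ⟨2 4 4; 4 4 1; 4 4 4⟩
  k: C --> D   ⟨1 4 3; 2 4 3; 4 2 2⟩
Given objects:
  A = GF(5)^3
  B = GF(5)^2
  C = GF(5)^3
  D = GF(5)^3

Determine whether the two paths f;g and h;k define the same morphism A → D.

1) trace f;g:
  e0=⟨1,0,0⟩ f-->⟨1,3⟩ g-->⟨1,2,4⟩
  e1=⟨0,1,0⟩ f-->⟨3,4⟩ g-->⟨3,1,2⟩
  e2=⟨0,0,1⟩ f-->⟨4,3⟩ g-->⟨4,4,1⟩
  ⟦path⟧₁ = ⟨1 3 4; 2 1 4; 4 2 1⟩
2) trace h;k:
  e0=⟨1,0,0⟩ h-->⟨2,4,4⟩ k-->⟨0,2,4⟩
  e1=⟨0,1,0⟩ h-->⟨4,4,4⟩ k-->⟨2,1,2⟩
  e2=⟨0,0,1⟩ h-->⟨4,1,4⟩ k-->⟨0,4,1⟩
  ⟦path⟧₂ = ⟨0 2 0; 2 1 4; 4 2 1⟩
Equal? distinct morphisms ✗

Answer: DOES NOT COMMUTE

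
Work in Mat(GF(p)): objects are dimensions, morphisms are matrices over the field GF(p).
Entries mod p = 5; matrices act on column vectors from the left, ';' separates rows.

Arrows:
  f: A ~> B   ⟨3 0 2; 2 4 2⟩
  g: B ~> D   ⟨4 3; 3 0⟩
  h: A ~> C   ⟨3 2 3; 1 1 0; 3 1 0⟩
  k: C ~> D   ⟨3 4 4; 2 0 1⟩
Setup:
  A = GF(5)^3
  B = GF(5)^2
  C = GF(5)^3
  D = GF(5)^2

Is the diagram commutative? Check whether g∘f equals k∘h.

Answer: DOES NOT COMMUTE

Trace:
1) trace f;g:
  e0=⟨1,0,0⟩ f~>⟨3,2⟩ g~>⟨3,4⟩
  e1=⟨0,1,0⟩ f~>⟨0,4⟩ g~>⟨2,0⟩
  e2=⟨0,0,1⟩ f~>⟨2,2⟩ g~>⟨4,1⟩
  composite₁ = ⟨3 2 4; 4 0 1⟩
2) trace h;k:
  e0=⟨1,0,0⟩ h~>⟨3,1,3⟩ k~>⟨0,4⟩
  e1=⟨0,1,0⟩ h~>⟨2,1,1⟩ k~>⟨4,0⟩
  e2=⟨0,0,1⟩ h~>⟨3,0,0⟩ k~>⟨4,1⟩
  composite₂ = ⟨0 4 4; 4 0 1⟩
Equal? NO — does not commute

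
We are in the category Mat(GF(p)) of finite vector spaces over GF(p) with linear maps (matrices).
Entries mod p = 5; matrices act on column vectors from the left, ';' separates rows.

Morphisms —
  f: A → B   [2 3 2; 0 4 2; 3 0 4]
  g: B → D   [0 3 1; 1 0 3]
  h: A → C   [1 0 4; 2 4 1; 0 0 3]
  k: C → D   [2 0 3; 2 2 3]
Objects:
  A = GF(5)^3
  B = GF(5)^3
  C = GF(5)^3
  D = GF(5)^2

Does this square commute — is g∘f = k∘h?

Answer: DOES NOT COMMUTE

Work:
1) trace f;g:
  e0=(1,0,0) f→(2,0,3) g→(3,1)
  e1=(0,1,0) f→(3,4,0) g→(2,3)
  e2=(0,0,1) f→(2,2,4) g→(0,4)
  ⟦path⟧₁ = [3 2 0; 1 3 4]
2) trace h;k:
  e0=(1,0,0) h→(1,2,0) k→(2,1)
  e1=(0,1,0) h→(0,4,0) k→(0,3)
  e2=(0,0,1) h→(4,1,3) k→(2,4)
  ⟦path⟧₂ = [2 0 2; 1 3 4]
Equal? differ; not commutative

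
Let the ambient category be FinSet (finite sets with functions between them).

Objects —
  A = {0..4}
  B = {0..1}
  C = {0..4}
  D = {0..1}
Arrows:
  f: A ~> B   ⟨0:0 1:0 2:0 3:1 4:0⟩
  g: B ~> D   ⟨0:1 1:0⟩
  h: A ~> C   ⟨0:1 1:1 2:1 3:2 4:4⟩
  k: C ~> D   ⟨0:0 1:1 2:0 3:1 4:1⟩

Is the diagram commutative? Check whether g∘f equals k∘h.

Answer: COMMUTES

Trace:
1) trace f;g:
  0 f~>0 g~>1
  1 f~>0 g~>1
  2 f~>0 g~>1
  3 f~>1 g~>0
  4 f~>0 g~>1
  ⟦path⟧₁ = ⟨0:1 1:1 2:1 3:0 4:1⟩
2) trace h;k:
  0 h~>1 k~>1
  1 h~>1 k~>1
  2 h~>1 k~>1
  3 h~>2 k~>0
  4 h~>4 k~>1
  ⟦path⟧₂ = ⟨0:1 1:1 2:1 3:0 4:1⟩
Equal? YES — commutes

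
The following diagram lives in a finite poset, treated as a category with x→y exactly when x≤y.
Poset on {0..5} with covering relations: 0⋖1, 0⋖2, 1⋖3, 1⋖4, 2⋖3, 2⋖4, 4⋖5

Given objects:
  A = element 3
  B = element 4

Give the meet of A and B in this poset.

Common predecessors of 3,4: {0,1,2}
  maximal lower bounds 1 and 2 are incomparable: neither 1⊑2 nor 2⊑1
→ no greatest lower bound exists

Answer: NO MEET EXISTS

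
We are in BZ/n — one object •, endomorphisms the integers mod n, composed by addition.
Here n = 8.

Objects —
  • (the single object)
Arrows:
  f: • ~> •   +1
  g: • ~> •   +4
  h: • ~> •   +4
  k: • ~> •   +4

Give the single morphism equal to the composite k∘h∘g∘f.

Answer: +5

Work:
  0 +1≡1 +4≡5 +4≡1 +4≡5  (mod 8)
result: +5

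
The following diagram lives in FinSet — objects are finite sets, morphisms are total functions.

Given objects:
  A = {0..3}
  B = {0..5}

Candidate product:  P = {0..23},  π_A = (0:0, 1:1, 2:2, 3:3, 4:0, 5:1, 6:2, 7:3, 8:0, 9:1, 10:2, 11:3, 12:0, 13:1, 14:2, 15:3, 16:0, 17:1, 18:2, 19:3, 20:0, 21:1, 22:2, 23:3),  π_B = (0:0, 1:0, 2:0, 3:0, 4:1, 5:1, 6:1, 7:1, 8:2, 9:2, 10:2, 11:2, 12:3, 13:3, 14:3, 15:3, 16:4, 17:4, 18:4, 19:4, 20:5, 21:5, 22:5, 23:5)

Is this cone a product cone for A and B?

Answer: VALID PRODUCT

Derivation:
|A|·|B| = 4·6 = 24;  |P| = 24
Check the pairing map k ↦ (π_A(k), π_B(k)):
  0 : (0,0)
  1 : (1,0)
  2 : (2,0)
  3 : (3,0)
  4 : (0,1)
  5 : (1,1)
  6 : (2,1)
  7 : (3,1)
  8 : (0,2)
  9 : (1,2)
  10 : (2,2)
  11 : (3,2)
  12 : (0,3)
  13 : (1,3)
  14 : (2,3)
  15 : (3,3)
  16 : (0,4)
  17 : (1,4)
  18 : (2,4)
  19 : (3,4)
  20 : (0,5)
  21 : (1,5)
  22 : (2,5)
  23 : (3,5)
distinct pairs in image: 24 / 24 needed
  → bijection onto A×B; projections well-typed.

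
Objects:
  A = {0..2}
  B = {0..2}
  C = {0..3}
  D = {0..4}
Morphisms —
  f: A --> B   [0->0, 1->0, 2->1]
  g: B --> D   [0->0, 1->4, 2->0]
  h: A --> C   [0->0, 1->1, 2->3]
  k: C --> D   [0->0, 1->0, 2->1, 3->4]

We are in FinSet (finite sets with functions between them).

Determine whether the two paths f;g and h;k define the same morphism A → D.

Along f;g (path 1):
  0 f-->0 g-->0
  1 f-->0 g-->0
  2 f-->1 g-->4
  ⟦path⟧₁ = [0->0, 1->0, 2->4]
Along h;k (path 2):
  0 h-->0 k-->0
  1 h-->1 k-->0
  2 h-->3 k-->4
  ⟦path⟧₂ = [0->0, 1->0, 2->4]
Equal? same morphism ✓

Answer: COMMUTES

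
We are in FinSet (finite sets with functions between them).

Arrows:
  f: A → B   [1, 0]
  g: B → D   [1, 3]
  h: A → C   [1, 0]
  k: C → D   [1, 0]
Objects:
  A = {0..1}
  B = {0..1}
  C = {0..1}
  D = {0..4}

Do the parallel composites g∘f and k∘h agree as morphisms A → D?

1) trace f;g:
  0 f→1 g→3
  1 f→0 g→1
  result₁ = [3, 1]
2) trace h;k:
  0 h→1 k→0
  1 h→0 k→1
  result₂ = [0, 1]
Equal? differ; not commutative

Answer: DOES NOT COMMUTE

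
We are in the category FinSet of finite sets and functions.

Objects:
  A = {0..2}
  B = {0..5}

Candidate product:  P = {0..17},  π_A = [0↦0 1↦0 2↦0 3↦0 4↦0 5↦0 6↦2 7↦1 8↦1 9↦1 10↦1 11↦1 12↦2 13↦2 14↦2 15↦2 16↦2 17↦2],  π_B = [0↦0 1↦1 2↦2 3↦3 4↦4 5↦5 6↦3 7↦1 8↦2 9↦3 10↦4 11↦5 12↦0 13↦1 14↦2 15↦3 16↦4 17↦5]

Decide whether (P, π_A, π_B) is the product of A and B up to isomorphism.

Answer: NOT A VALID PRODUCT — duplicate pair at indices 15,6

Trace:
|A|·|B| = 3·6 = 18;  |P| = 18
Check the pairing map k ↦ (π_A(k), π_B(k)):
  0 ↦ (0,0)
  1 ↦ (0,1)
  2 ↦ (0,2)
  3 ↦ (0,3)
  4 ↦ (0,4)
  5 ↦ (0,5)
  6 ↦ (2,3)
  7 ↦ (1,1)
  8 ↦ (1,2)
  9 ↦ (1,3)
  10 ↦ (1,4)
  11 ↦ (1,5)
  12 ↦ (2,0)
  13 ↦ (2,1)
  14 ↦ (2,2)
  15 ↦ (2,3)  ✗ repeats pair of k=6
  16 ↦ (2,4)
  17 ↦ (2,5)
distinct pairs in image: 17 / 18 needed
  → (2,3) hit at k=6 and k=15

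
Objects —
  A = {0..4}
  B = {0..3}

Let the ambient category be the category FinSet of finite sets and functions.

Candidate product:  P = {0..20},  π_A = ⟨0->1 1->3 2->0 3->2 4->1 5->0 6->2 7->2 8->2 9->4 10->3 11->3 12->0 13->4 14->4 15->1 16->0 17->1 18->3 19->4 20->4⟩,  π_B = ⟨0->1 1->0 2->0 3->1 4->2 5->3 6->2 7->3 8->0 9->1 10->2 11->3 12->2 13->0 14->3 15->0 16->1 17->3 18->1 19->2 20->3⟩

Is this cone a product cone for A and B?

|A|·|B| = 5·4 = 20;  |P| = 21
  → cardinalities differ; no bijection possible.

Answer: NOT A VALID PRODUCT — |P|=21 ≠ |A|·|B|=20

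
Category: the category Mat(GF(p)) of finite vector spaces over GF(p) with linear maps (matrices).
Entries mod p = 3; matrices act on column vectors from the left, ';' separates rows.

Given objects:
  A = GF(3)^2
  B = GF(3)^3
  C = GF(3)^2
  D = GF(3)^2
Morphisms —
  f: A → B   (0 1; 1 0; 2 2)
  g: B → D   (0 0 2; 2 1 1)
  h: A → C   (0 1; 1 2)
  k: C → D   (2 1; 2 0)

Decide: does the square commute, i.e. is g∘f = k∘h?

1) trace f;g:
  e0=⟨1,0⟩ f→⟨0,1,2⟩ g→⟨1,0⟩
  e1=⟨0,1⟩ f→⟨1,0,2⟩ g→⟨1,1⟩
  ⟦path⟧₁ = (1 1; 0 1)
2) trace h;k:
  e0=⟨1,0⟩ h→⟨0,1⟩ k→⟨1,0⟩
  e1=⟨0,1⟩ h→⟨1,2⟩ k→⟨1,2⟩
  ⟦path⟧₂ = (1 1; 0 2)
Equal? differ; not commutative

Answer: DOES NOT COMMUTE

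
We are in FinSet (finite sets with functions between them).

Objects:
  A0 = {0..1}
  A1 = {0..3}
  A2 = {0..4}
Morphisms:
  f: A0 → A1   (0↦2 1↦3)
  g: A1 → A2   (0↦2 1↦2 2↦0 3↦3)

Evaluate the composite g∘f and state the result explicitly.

  0 f→2 g→0
  1 f→3 g→3
⟦path⟧: (0↦0 1↦3)

Answer: (0↦0 1↦3)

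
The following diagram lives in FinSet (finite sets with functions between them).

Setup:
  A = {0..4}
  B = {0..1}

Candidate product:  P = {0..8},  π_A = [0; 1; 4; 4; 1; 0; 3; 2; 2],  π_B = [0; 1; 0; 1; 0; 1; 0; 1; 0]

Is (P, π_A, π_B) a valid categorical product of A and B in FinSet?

|A|·|B| = 5·2 = 10;  |P| = 9
  → cardinalities differ; no bijection possible.

Answer: NOT A VALID PRODUCT — |P|=9 ≠ |A|·|B|=10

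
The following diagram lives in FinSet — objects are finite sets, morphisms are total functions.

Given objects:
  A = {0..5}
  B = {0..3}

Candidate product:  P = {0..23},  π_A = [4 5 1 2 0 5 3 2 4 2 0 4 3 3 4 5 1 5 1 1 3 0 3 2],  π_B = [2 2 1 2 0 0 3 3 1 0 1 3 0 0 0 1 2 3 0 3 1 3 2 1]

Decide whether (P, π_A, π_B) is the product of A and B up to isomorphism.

Answer: NOT A VALID PRODUCT — duplicate pair at indices 13,12

Work:
|A|·|B| = 6·4 = 24;  |P| = 24
Check the pairing map k ↦ (π_A(k), π_B(k)):
  0 -> (4,2)
  1 -> (5,2)
  2 -> (1,1)
  3 -> (2,2)
  4 -> (0,0)
  5 -> (5,0)
  6 -> (3,3)
  7 -> (2,3)
  8 -> (4,1)
  9 -> (2,0)
  10 -> (0,1)
  11 -> (4,3)
  12 -> (3,0)
  13 -> (3,0)  ✗ repeats pair of k=12
  14 -> (4,0)
  15 -> (5,1)
  16 -> (1,2)
  17 -> (5,3)
  18 -> (1,0)
  19 -> (1,3)
  20 -> (3,1)
  21 -> (0,3)
  22 -> (3,2)
  23 -> (2,1)
distinct pairs in image: 23 / 24 needed
  → (3,0) hit at k=12 and k=13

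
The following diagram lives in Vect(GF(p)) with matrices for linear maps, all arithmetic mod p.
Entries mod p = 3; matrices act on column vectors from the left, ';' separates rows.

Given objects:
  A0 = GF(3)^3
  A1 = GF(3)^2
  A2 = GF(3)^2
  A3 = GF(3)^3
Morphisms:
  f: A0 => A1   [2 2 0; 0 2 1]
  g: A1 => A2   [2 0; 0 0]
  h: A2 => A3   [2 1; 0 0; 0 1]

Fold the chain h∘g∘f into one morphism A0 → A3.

Answer: [2 2 0; 0 0 0; 0 0 0]

Work:
  e0=⟨1,0,0⟩ f=>⟨2,0⟩ g=>⟨1,0⟩ h=>⟨2,0,0⟩
  e1=⟨0,1,0⟩ f=>⟨2,2⟩ g=>⟨1,0⟩ h=>⟨2,0,0⟩
  e2=⟨0,0,1⟩ f=>⟨0,1⟩ g=>⟨0,0⟩ h=>⟨0,0,0⟩
⟦path⟧: [2 2 0; 0 0 0; 0 0 0]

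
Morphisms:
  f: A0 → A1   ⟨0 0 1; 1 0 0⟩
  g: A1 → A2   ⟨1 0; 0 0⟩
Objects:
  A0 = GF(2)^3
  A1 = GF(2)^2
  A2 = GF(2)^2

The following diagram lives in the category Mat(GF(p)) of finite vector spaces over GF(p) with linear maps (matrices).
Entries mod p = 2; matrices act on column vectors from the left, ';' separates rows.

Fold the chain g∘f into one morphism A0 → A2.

  e0=[1,0,0] f→[0,1] g→[0,0]
  e1=[0,1,0] f→[0,0] g→[0,0]
  e2=[0,0,1] f→[1,0] g→[1,0]
result: ⟨0 0 1; 0 0 0⟩

Answer: ⟨0 0 1; 0 0 0⟩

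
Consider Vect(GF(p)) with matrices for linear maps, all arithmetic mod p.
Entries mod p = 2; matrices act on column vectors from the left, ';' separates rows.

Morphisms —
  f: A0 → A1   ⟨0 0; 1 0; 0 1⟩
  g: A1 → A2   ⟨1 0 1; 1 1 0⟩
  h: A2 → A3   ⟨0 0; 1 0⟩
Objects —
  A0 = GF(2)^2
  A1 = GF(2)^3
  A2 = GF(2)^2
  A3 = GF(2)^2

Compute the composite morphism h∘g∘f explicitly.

  e0=[1,0] f→[0,1,0] g→[0,1] h→[0,0]
  e1=[0,1] f→[0,0,1] g→[1,0] h→[0,1]
⟦path⟧: ⟨0 0; 0 1⟩

Answer: ⟨0 0; 0 1⟩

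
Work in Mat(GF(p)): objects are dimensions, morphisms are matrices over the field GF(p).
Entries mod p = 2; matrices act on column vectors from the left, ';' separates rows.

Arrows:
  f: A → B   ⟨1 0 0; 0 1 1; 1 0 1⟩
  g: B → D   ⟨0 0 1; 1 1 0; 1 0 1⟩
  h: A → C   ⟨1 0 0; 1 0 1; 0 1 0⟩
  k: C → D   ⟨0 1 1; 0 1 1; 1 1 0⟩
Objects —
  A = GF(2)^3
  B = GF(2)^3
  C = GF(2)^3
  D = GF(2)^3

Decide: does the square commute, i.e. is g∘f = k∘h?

1) trace f;g:
  e0=⟨1,0,0⟩ f→⟨1,0,1⟩ g→⟨1,1,0⟩
  e1=⟨0,1,0⟩ f→⟨0,1,0⟩ g→⟨0,1,0⟩
  e2=⟨0,0,1⟩ f→⟨0,1,1⟩ g→⟨1,1,1⟩
  result₁ = ⟨1 0 1; 1 1 1; 0 0 1⟩
2) trace h;k:
  e0=⟨1,0,0⟩ h→⟨1,1,0⟩ k→⟨1,1,0⟩
  e1=⟨0,1,0⟩ h→⟨0,0,1⟩ k→⟨1,1,0⟩
  e2=⟨0,0,1⟩ h→⟨0,1,0⟩ k→⟨1,1,1⟩
  result₂ = ⟨1 1 1; 1 1 1; 0 0 1⟩
Equal? differ; not commutative

Answer: DOES NOT COMMUTE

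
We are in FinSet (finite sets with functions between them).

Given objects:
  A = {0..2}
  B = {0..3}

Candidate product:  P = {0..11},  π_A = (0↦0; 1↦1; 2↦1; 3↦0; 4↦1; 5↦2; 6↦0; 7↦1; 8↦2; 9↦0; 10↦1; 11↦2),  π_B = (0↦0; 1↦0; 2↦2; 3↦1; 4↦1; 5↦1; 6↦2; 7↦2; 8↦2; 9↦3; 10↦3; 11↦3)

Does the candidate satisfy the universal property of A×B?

|A|·|B| = 3·4 = 12;  |P| = 12
Check the pairing map k ↦ (π_A(k), π_B(k)):
  0 ↦ (0,0)
  1 ↦ (1,0)
  2 ↦ (1,2)
  3 ↦ (0,1)
  4 ↦ (1,1)
  5 ↦ (2,1)
  6 ↦ (0,2)
  7 ↦ (1,2)  ✗ repeats pair of k=2
  8 ↦ (2,2)
  9 ↦ (0,3)
  10 ↦ (1,3)
  11 ↦ (2,3)
distinct pairs in image: 11 / 12 needed
  → (1,2) hit at k=2 and k=7

Answer: NOT A VALID PRODUCT — duplicate pair at indices 7,2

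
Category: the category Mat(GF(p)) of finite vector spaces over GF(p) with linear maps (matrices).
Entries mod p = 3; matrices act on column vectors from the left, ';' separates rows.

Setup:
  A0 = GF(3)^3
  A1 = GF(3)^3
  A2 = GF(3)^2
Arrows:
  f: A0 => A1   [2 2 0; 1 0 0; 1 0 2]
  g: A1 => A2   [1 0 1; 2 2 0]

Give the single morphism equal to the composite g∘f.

  e0=[1,0,0] f=>[2,1,1] g=>[0,0]
  e1=[0,1,0] f=>[2,0,0] g=>[2,1]
  e2=[0,0,1] f=>[0,0,2] g=>[2,0]
⟦path⟧: [0 2 2; 0 1 0]

Answer: [0 2 2; 0 1 0]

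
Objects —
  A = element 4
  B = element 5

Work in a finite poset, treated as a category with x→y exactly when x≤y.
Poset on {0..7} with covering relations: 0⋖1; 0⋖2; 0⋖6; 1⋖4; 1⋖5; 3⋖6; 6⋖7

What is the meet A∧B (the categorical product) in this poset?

{x : x<=A ∧ x<=B} = {0,1}  (A=4, B=5)
  0 <= 1
  1 <= 1
glb = 1

Answer: A∧B = 1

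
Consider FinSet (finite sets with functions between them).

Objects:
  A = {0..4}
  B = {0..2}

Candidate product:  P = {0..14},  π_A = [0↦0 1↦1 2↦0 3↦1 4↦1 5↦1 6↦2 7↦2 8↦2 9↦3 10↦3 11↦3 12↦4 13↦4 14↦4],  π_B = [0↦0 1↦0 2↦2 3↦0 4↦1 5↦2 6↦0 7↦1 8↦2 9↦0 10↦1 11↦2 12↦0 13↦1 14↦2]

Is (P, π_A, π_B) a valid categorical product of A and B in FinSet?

|A|·|B| = 5·3 = 15;  |P| = 15
Check the pairing map k ↦ (π_A(k), π_B(k)):
  0 ↦ (0,0)
  1 ↦ (1,0)
  2 ↦ (0,2)
  3 ↦ (1,0)  ✗ repeats pair of k=1
  4 ↦ (1,1)
  5 ↦ (1,2)
  6 ↦ (2,0)
  7 ↦ (2,1)
  8 ↦ (2,2)
  9 ↦ (3,0)
  10 ↦ (3,1)
  11 ↦ (3,2)
  12 ↦ (4,0)
  13 ↦ (4,1)
  14 ↦ (4,2)
distinct pairs in image: 14 / 15 needed
  → (1,0) hit at k=1 and k=3

Answer: NOT A VALID PRODUCT — duplicate pair at indices 3,1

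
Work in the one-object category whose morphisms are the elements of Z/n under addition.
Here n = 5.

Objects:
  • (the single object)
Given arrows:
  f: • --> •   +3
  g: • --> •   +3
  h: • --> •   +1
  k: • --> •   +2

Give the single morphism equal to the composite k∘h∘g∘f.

Answer: +4

Trace:
  0 +3≡3 +3≡1 +1≡2 +2≡4  (mod 5)
composite: +4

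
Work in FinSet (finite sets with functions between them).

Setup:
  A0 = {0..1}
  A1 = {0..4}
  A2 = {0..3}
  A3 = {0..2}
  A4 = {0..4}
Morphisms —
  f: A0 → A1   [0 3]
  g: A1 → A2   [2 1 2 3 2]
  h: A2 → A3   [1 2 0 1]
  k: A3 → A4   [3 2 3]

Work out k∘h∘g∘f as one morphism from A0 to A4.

Answer: [3 2]

Trace:
  0 f→0 g→2 h→0 k→3
  1 f→3 g→3 h→1 k→2
composite: [3 2]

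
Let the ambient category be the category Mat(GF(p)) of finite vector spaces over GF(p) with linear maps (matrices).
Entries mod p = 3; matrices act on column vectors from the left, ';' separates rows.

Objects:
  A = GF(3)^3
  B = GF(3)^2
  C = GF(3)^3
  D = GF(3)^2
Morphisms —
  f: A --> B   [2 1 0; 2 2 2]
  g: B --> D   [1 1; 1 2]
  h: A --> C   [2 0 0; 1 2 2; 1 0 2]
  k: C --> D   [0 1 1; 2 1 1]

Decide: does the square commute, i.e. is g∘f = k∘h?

1) trace f;g:
  e0=[1,0,0] f-->[2,2] g-->[1,0]
  e1=[0,1,0] f-->[1,2] g-->[0,2]
  e2=[0,0,1] f-->[0,2] g-->[2,1]
  result₁ = [1 0 2; 0 2 1]
2) trace h;k:
  e0=[1,0,0] h-->[2,1,1] k-->[2,0]
  e1=[0,1,0] h-->[0,2,0] k-->[2,2]
  e2=[0,0,1] h-->[0,2,2] k-->[1,1]
  result₂ = [2 2 1; 0 2 1]
Equal? NO — does not commute

Answer: DOES NOT COMMUTE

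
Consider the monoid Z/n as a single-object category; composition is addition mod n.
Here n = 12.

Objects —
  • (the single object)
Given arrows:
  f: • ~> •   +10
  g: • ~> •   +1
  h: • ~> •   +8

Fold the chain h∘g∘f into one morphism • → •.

  0 +10≡10 +1≡11 +8≡7  (mod 12)
composite: +7

Answer: +7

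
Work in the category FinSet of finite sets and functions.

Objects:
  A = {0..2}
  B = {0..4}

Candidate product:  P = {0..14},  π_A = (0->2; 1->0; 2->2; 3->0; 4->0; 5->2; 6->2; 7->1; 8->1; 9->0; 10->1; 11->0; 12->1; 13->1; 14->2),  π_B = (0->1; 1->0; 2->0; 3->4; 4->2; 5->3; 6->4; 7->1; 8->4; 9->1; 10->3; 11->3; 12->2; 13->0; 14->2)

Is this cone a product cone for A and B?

Answer: VALID PRODUCT

Work:
|A|·|B| = 3·5 = 15;  |P| = 15
Check the pairing map k ↦ (π_A(k), π_B(k)):
  0 -> (2,1)
  1 -> (0,0)
  2 -> (2,0)
  3 -> (0,4)
  4 -> (0,2)
  5 -> (2,3)
  6 -> (2,4)
  7 -> (1,1)
  8 -> (1,4)
  9 -> (0,1)
  10 -> (1,3)
  11 -> (0,3)
  12 -> (1,2)
  13 -> (1,0)
  14 -> (2,2)
distinct pairs in image: 15 / 15 needed
  → bijection onto A×B; projections well-typed.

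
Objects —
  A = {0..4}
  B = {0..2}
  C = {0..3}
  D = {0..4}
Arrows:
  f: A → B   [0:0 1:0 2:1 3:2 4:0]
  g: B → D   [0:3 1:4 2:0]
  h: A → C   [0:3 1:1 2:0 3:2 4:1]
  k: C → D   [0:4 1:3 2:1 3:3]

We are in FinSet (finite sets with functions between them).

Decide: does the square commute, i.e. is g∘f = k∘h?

1) trace f;g:
  0 f→0 g→3
  1 f→0 g→3
  2 f→1 g→4
  3 f→2 g→0
  4 f→0 g→3
  composite₁ = [0:3 1:3 2:4 3:0 4:3]
2) trace h;k:
  0 h→3 k→3
  1 h→1 k→3
  2 h→0 k→4
  3 h→2 k→1
  4 h→1 k→3
  composite₂ = [0:3 1:3 2:4 3:1 4:3]
Equal? distinct morphisms ✗

Answer: DOES NOT COMMUTE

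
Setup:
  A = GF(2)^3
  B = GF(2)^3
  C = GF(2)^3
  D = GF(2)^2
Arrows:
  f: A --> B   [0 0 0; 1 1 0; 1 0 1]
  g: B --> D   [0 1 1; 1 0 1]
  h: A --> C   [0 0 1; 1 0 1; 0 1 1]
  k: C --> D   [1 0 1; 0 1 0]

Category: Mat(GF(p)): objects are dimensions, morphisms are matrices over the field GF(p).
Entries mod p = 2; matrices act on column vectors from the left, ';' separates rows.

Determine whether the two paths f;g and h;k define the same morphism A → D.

Path 1 = f;g:
  e0=(1,0,0) f-->(0,1,1) g-->(0,1)
  e1=(0,1,0) f-->(0,1,0) g-->(1,0)
  e2=(0,0,1) f-->(0,0,1) g-->(1,1)
  result₁ = [0 1 1; 1 0 1]
Path 2 = h;k:
  e0=(1,0,0) h-->(0,1,0) k-->(0,1)
  e1=(0,1,0) h-->(0,0,1) k-->(1,0)
  e2=(0,0,1) h-->(1,1,1) k-->(0,1)
  result₂ = [0 1 0; 1 0 1]
Equal? differ; not commutative

Answer: DOES NOT COMMUTE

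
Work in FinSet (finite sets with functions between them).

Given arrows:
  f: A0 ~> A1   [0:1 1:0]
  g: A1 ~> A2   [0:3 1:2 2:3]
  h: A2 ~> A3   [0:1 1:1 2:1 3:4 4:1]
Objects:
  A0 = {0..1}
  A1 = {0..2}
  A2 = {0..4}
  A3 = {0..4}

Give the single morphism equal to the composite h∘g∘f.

  0 f~>1 g~>2 h~>1
  1 f~>0 g~>3 h~>4
composite: [0:1 1:4]

Answer: [0:1 1:4]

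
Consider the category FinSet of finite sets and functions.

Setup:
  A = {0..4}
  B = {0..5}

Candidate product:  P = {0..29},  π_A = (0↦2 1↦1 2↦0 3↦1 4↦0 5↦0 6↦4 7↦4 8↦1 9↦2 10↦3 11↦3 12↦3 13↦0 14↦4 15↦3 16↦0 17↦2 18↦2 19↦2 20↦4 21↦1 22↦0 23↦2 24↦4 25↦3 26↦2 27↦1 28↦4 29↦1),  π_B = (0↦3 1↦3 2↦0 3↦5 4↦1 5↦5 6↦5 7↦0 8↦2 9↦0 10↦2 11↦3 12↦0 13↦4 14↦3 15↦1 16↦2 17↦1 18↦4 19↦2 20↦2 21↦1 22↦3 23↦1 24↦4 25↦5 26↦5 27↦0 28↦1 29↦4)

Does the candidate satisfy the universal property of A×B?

|A|·|B| = 5·6 = 30;  |P| = 30
Check the pairing map k ↦ (π_A(k), π_B(k)):
  0 ↦ (2,3)
  1 ↦ (1,3)
  2 ↦ (0,0)
  3 ↦ (1,5)
  4 ↦ (0,1)
  5 ↦ (0,5)
  6 ↦ (4,5)
  7 ↦ (4,0)
  8 ↦ (1,2)
  9 ↦ (2,0)
  10 ↦ (3,2)
  11 ↦ (3,3)
  12 ↦ (3,0)
  13 ↦ (0,4)
  14 ↦ (4,3)
  15 ↦ (3,1)
  16 ↦ (0,2)
  17 ↦ (2,1)
  18 ↦ (2,4)
  19 ↦ (2,2)
  20 ↦ (4,2)
  21 ↦ (1,1)
  22 ↦ (0,3)
  23 ↦ (2,1)  ✗ repeats pair of k=17
  24 ↦ (4,4)
  25 ↦ (3,5)
  26 ↦ (2,5)
  27 ↦ (1,0)
  28 ↦ (4,1)
  29 ↦ (1,4)
distinct pairs in image: 29 / 30 needed
  → (2,1) hit at k=17 and k=23

Answer: NOT A VALID PRODUCT — duplicate pair at indices 23,17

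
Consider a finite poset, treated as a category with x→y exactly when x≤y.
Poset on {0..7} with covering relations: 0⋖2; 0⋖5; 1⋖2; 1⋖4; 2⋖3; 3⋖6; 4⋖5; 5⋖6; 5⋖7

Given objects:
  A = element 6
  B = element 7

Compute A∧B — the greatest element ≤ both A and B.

{x : x<=A ∧ x<=B} = {0,1,4,5}  (A=6, B=7)
  0 <= 5
  1 <= 5
  4 <= 5
  5 <= 5
glb = 5

Answer: A∧B = 5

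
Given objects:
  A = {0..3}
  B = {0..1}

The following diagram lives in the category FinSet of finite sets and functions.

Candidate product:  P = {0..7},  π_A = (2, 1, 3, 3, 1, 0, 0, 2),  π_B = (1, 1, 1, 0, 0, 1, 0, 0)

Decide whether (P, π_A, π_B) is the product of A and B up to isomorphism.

Answer: VALID PRODUCT

Work:
|A|·|B| = 4·2 = 8;  |P| = 8
Check the pairing map k ↦ (π_A(k), π_B(k)):
  0 : (2,1)
  1 : (1,1)
  2 : (3,1)
  3 : (3,0)
  4 : (1,0)
  5 : (0,1)
  6 : (0,0)
  7 : (2,0)
distinct pairs in image: 8 / 8 needed
  → bijection onto A×B; projections well-typed.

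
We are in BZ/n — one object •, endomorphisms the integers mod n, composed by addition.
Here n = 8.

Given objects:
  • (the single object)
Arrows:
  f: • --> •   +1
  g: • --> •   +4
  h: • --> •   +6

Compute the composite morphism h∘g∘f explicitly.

Answer: +3

Work:
  0 +1≡1 +4≡5 +6≡3  (mod 8)
composite: +3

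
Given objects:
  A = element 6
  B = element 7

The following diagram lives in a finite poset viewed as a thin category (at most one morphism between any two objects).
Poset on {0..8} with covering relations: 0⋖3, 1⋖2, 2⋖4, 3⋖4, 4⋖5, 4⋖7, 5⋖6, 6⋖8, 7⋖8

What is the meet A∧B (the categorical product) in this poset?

Answer: A∧B = 4

Derivation:
{x : x⊑A ∧ x⊑B} = {0,1,2,3,4}  (A=6, B=7)
  0 ⊑ 4
  1 ⊑ 4
  2 ⊑ 4
  3 ⊑ 4
  4 ⊑ 4
glb = 4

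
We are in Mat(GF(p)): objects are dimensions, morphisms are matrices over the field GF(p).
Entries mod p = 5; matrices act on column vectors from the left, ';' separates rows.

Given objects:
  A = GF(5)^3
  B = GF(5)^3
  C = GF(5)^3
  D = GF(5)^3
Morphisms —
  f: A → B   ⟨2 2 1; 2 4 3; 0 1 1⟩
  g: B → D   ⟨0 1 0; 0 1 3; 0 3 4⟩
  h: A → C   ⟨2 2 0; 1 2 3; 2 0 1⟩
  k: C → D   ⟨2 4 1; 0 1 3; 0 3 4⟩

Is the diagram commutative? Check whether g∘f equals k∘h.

Answer: DOES NOT COMMUTE

Trace:
Along f;g (path 1):
  e0=⟨1,0,0⟩ f→⟨2,2,0⟩ g→⟨2,2,1⟩
  e1=⟨0,1,0⟩ f→⟨2,4,1⟩ g→⟨4,2,1⟩
  e2=⟨0,0,1⟩ f→⟨1,3,1⟩ g→⟨3,1,3⟩
  ⟦path⟧₁ = ⟨2 4 3; 2 2 1; 1 1 3⟩
Along h;k (path 2):
  e0=⟨1,0,0⟩ h→⟨2,1,2⟩ k→⟨0,2,1⟩
  e1=⟨0,1,0⟩ h→⟨2,2,0⟩ k→⟨2,2,1⟩
  e2=⟨0,0,1⟩ h→⟨0,3,1⟩ k→⟨3,1,3⟩
  ⟦path⟧₂ = ⟨0 2 3; 2 2 1; 1 1 3⟩
Equal? differ; not commutative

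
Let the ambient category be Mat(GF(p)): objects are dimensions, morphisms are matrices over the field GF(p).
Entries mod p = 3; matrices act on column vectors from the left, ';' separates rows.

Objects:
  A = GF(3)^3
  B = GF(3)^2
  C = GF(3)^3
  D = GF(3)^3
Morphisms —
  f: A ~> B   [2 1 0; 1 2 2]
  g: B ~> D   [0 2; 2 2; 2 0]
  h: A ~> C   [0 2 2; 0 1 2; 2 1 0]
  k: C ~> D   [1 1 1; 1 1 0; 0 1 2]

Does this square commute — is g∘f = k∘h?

Answer: DOES NOT COMMUTE

Derivation:
Path 1 = f;g:
  e0=⟨1,0,0⟩ f~>⟨2,1⟩ g~>⟨2,0,1⟩
  e1=⟨0,1,0⟩ f~>⟨1,2⟩ g~>⟨1,0,2⟩
  e2=⟨0,0,1⟩ f~>⟨0,2⟩ g~>⟨1,1,0⟩
  ⟦path⟧₁ = [2 1 1; 0 0 1; 1 2 0]
Path 2 = h;k:
  e0=⟨1,0,0⟩ h~>⟨0,0,2⟩ k~>⟨2,0,1⟩
  e1=⟨0,1,0⟩ h~>⟨2,1,1⟩ k~>⟨1,0,0⟩
  e2=⟨0,0,1⟩ h~>⟨2,2,0⟩ k~>⟨1,1,2⟩
  ⟦path⟧₂ = [2 1 1; 0 0 1; 1 0 2]
Equal? distinct morphisms ✗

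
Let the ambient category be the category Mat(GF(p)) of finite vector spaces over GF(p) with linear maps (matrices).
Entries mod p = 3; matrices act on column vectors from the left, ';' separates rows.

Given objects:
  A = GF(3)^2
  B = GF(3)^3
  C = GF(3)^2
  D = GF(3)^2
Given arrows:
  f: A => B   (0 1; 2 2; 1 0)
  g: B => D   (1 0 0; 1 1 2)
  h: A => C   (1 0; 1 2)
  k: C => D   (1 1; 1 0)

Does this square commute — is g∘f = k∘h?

Answer: DOES NOT COMMUTE

Derivation:
Along f;g (path 1):
  e0=⟨1,0⟩ f=>⟨0,2,1⟩ g=>⟨0,1⟩
  e1=⟨0,1⟩ f=>⟨1,2,0⟩ g=>⟨1,0⟩
  result₁ = (0 1; 1 0)
Along h;k (path 2):
  e0=⟨1,0⟩ h=>⟨1,1⟩ k=>⟨2,1⟩
  e1=⟨0,1⟩ h=>⟨0,2⟩ k=>⟨2,0⟩
  result₂ = (2 2; 1 0)
Equal? differ; not commutative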